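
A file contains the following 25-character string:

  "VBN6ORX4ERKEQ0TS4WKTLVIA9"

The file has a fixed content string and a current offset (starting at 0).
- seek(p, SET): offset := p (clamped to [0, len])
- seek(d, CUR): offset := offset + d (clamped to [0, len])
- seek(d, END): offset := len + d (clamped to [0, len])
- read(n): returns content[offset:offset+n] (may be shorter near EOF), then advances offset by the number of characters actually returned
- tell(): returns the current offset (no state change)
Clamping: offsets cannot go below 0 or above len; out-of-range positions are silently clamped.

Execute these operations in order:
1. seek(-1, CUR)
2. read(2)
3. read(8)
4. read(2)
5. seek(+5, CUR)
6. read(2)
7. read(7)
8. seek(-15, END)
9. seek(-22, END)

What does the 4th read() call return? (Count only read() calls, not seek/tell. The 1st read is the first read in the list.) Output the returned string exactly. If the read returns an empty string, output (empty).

After 1 (seek(-1, CUR)): offset=0
After 2 (read(2)): returned 'VB', offset=2
After 3 (read(8)): returned 'N6ORX4ER', offset=10
After 4 (read(2)): returned 'KE', offset=12
After 5 (seek(+5, CUR)): offset=17
After 6 (read(2)): returned 'WK', offset=19
After 7 (read(7)): returned 'TLVIA9', offset=25
After 8 (seek(-15, END)): offset=10
After 9 (seek(-22, END)): offset=3

Answer: WK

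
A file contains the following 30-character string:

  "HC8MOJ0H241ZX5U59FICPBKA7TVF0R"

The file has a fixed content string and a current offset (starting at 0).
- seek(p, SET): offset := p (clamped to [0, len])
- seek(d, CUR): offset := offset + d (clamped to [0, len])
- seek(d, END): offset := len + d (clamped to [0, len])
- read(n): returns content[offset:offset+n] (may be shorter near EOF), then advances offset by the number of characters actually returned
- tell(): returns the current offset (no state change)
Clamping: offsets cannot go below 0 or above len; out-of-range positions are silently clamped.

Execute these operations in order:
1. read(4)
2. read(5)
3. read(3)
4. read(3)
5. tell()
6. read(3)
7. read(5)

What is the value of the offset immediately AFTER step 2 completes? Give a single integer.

After 1 (read(4)): returned 'HC8M', offset=4
After 2 (read(5)): returned 'OJ0H2', offset=9

Answer: 9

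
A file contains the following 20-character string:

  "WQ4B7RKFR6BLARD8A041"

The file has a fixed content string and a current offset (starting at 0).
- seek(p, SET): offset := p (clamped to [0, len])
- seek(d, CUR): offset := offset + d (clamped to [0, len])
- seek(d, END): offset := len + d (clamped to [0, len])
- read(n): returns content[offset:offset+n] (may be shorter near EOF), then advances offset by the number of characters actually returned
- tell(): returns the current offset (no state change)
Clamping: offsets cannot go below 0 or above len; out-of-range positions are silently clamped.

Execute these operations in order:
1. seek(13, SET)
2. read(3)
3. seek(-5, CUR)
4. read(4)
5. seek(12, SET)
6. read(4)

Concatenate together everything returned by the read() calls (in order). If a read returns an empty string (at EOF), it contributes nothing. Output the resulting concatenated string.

After 1 (seek(13, SET)): offset=13
After 2 (read(3)): returned 'RD8', offset=16
After 3 (seek(-5, CUR)): offset=11
After 4 (read(4)): returned 'LARD', offset=15
After 5 (seek(12, SET)): offset=12
After 6 (read(4)): returned 'ARD8', offset=16

Answer: RD8LARDARD8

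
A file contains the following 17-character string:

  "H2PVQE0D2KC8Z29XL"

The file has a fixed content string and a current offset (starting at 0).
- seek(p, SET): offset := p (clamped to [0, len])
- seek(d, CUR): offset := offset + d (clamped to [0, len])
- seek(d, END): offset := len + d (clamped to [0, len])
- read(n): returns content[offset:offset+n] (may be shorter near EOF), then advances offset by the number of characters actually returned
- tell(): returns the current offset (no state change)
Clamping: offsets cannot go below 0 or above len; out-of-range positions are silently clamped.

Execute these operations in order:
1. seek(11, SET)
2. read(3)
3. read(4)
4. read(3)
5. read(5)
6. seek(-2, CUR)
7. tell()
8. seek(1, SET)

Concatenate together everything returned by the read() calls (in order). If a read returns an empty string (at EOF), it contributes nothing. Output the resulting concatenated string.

After 1 (seek(11, SET)): offset=11
After 2 (read(3)): returned '8Z2', offset=14
After 3 (read(4)): returned '9XL', offset=17
After 4 (read(3)): returned '', offset=17
After 5 (read(5)): returned '', offset=17
After 6 (seek(-2, CUR)): offset=15
After 7 (tell()): offset=15
After 8 (seek(1, SET)): offset=1

Answer: 8Z29XL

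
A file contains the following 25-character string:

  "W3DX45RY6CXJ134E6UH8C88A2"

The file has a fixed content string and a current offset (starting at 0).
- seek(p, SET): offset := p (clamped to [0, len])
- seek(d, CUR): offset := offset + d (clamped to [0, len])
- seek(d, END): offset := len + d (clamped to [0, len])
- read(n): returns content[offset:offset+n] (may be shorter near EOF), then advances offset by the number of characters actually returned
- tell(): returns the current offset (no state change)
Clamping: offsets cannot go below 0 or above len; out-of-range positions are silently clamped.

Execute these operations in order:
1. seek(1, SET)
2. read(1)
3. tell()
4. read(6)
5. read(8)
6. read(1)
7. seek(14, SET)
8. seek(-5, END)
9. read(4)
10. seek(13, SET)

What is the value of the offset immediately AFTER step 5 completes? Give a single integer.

Answer: 16

Derivation:
After 1 (seek(1, SET)): offset=1
After 2 (read(1)): returned '3', offset=2
After 3 (tell()): offset=2
After 4 (read(6)): returned 'DX45RY', offset=8
After 5 (read(8)): returned '6CXJ134E', offset=16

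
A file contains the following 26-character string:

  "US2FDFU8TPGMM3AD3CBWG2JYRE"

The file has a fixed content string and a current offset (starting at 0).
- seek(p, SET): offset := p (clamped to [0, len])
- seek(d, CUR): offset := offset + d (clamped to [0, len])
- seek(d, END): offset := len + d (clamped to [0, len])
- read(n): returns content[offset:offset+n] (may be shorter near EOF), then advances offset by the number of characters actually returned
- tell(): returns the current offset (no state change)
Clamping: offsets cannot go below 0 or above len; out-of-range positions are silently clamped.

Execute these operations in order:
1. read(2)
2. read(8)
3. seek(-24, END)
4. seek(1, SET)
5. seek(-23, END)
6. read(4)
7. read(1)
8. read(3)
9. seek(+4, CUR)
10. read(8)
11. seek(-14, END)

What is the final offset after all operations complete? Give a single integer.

After 1 (read(2)): returned 'US', offset=2
After 2 (read(8)): returned '2FDFU8TP', offset=10
After 3 (seek(-24, END)): offset=2
After 4 (seek(1, SET)): offset=1
After 5 (seek(-23, END)): offset=3
After 6 (read(4)): returned 'FDFU', offset=7
After 7 (read(1)): returned '8', offset=8
After 8 (read(3)): returned 'TPG', offset=11
After 9 (seek(+4, CUR)): offset=15
After 10 (read(8)): returned 'D3CBWG2J', offset=23
After 11 (seek(-14, END)): offset=12

Answer: 12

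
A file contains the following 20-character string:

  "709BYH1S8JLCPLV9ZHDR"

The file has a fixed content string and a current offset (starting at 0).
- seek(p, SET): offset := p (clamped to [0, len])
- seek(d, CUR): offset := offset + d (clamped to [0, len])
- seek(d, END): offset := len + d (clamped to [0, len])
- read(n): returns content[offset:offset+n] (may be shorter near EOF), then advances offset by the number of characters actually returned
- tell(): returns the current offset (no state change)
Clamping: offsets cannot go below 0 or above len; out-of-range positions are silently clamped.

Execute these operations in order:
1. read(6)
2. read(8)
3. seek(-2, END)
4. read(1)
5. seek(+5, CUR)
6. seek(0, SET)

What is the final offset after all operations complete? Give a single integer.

After 1 (read(6)): returned '709BYH', offset=6
After 2 (read(8)): returned '1S8JLCPL', offset=14
After 3 (seek(-2, END)): offset=18
After 4 (read(1)): returned 'D', offset=19
After 5 (seek(+5, CUR)): offset=20
After 6 (seek(0, SET)): offset=0

Answer: 0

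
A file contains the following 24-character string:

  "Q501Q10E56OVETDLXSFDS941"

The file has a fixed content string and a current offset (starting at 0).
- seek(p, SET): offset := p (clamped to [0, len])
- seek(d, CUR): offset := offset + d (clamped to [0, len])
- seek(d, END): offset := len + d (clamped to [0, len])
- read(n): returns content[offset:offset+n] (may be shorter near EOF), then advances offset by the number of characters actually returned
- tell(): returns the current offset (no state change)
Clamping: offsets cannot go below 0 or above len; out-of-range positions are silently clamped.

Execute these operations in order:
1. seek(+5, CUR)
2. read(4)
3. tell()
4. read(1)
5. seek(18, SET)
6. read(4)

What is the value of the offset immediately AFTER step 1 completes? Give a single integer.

After 1 (seek(+5, CUR)): offset=5

Answer: 5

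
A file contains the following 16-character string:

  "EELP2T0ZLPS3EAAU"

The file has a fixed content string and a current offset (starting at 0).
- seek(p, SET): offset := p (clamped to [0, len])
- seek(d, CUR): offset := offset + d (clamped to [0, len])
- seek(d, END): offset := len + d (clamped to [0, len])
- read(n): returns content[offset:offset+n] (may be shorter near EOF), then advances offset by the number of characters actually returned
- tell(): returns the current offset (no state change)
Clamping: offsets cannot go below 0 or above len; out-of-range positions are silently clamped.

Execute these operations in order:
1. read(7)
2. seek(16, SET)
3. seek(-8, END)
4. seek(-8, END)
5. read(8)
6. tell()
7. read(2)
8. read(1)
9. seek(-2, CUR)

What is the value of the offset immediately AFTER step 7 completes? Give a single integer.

After 1 (read(7)): returned 'EELP2T0', offset=7
After 2 (seek(16, SET)): offset=16
After 3 (seek(-8, END)): offset=8
After 4 (seek(-8, END)): offset=8
After 5 (read(8)): returned 'LPS3EAAU', offset=16
After 6 (tell()): offset=16
After 7 (read(2)): returned '', offset=16

Answer: 16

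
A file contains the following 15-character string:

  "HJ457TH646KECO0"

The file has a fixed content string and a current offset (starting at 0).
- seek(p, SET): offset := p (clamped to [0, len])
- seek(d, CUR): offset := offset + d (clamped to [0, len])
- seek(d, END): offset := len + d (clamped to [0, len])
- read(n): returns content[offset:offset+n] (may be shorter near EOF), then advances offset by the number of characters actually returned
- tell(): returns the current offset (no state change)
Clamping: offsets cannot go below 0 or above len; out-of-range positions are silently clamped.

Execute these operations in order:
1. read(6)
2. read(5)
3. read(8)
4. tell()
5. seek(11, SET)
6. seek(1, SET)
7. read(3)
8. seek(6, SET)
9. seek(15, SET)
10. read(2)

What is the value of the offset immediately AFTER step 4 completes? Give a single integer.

After 1 (read(6)): returned 'HJ457T', offset=6
After 2 (read(5)): returned 'H646K', offset=11
After 3 (read(8)): returned 'ECO0', offset=15
After 4 (tell()): offset=15

Answer: 15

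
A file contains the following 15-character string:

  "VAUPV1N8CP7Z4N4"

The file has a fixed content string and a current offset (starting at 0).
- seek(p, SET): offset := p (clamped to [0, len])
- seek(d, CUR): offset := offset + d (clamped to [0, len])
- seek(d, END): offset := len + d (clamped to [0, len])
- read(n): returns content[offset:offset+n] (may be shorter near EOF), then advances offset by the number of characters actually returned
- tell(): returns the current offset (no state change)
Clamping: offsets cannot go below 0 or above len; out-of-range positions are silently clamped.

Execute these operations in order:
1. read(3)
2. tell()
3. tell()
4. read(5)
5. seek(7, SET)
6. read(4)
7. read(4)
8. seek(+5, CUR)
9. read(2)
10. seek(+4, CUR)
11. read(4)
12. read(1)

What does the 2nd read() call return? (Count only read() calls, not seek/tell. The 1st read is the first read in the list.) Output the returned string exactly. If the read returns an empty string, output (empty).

After 1 (read(3)): returned 'VAU', offset=3
After 2 (tell()): offset=3
After 3 (tell()): offset=3
After 4 (read(5)): returned 'PV1N8', offset=8
After 5 (seek(7, SET)): offset=7
After 6 (read(4)): returned '8CP7', offset=11
After 7 (read(4)): returned 'Z4N4', offset=15
After 8 (seek(+5, CUR)): offset=15
After 9 (read(2)): returned '', offset=15
After 10 (seek(+4, CUR)): offset=15
After 11 (read(4)): returned '', offset=15
After 12 (read(1)): returned '', offset=15

Answer: PV1N8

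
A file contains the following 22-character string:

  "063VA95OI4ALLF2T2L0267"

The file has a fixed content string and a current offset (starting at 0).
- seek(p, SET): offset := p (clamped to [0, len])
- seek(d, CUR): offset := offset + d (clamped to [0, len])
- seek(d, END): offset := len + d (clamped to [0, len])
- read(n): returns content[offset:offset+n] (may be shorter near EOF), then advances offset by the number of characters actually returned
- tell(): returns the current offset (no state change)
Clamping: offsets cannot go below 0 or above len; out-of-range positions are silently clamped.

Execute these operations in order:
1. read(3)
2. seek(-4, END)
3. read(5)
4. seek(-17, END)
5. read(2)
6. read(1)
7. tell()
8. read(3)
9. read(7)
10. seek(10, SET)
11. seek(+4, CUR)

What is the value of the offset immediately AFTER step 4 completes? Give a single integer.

After 1 (read(3)): returned '063', offset=3
After 2 (seek(-4, END)): offset=18
After 3 (read(5)): returned '0267', offset=22
After 4 (seek(-17, END)): offset=5

Answer: 5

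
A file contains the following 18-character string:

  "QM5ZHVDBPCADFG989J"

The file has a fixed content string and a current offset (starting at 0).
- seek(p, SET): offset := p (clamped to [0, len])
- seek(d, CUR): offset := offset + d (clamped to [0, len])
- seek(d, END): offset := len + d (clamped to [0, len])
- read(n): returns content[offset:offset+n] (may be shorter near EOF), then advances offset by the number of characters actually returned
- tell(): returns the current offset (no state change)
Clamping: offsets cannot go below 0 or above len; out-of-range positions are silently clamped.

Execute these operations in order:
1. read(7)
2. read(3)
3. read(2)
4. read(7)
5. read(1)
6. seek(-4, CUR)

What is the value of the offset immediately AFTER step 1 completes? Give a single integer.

After 1 (read(7)): returned 'QM5ZHVD', offset=7

Answer: 7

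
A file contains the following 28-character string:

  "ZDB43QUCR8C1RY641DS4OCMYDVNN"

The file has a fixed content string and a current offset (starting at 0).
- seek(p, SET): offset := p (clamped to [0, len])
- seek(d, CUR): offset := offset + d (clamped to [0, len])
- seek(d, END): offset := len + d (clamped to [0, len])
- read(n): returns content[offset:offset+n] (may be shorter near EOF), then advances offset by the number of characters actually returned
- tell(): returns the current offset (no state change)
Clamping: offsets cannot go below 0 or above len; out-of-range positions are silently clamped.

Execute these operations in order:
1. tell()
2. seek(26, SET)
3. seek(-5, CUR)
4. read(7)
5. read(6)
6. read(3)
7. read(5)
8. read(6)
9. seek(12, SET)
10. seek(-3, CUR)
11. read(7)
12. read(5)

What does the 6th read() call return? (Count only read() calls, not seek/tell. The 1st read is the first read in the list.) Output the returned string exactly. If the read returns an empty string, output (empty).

After 1 (tell()): offset=0
After 2 (seek(26, SET)): offset=26
After 3 (seek(-5, CUR)): offset=21
After 4 (read(7)): returned 'CMYDVNN', offset=28
After 5 (read(6)): returned '', offset=28
After 6 (read(3)): returned '', offset=28
After 7 (read(5)): returned '', offset=28
After 8 (read(6)): returned '', offset=28
After 9 (seek(12, SET)): offset=12
After 10 (seek(-3, CUR)): offset=9
After 11 (read(7)): returned '8C1RY64', offset=16
After 12 (read(5)): returned '1DS4O', offset=21

Answer: 8C1RY64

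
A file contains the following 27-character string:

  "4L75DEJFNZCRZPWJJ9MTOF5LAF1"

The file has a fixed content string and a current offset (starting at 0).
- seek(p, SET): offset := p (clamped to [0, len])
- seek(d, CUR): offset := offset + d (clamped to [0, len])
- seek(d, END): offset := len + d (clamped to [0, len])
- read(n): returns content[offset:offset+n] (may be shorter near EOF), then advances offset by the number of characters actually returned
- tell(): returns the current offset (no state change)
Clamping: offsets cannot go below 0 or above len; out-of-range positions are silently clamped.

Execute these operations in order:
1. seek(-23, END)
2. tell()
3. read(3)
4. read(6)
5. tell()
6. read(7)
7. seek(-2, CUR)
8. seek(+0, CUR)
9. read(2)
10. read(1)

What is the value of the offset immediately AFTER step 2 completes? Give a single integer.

After 1 (seek(-23, END)): offset=4
After 2 (tell()): offset=4

Answer: 4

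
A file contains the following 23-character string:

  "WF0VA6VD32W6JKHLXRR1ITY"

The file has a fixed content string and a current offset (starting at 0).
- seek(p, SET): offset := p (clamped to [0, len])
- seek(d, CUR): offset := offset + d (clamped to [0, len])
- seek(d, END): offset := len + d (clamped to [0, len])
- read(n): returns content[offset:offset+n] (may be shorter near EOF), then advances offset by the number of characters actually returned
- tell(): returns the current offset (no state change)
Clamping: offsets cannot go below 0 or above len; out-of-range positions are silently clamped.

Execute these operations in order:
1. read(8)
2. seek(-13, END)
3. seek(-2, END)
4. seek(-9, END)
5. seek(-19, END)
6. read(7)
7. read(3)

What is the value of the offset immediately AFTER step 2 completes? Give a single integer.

After 1 (read(8)): returned 'WF0VA6VD', offset=8
After 2 (seek(-13, END)): offset=10

Answer: 10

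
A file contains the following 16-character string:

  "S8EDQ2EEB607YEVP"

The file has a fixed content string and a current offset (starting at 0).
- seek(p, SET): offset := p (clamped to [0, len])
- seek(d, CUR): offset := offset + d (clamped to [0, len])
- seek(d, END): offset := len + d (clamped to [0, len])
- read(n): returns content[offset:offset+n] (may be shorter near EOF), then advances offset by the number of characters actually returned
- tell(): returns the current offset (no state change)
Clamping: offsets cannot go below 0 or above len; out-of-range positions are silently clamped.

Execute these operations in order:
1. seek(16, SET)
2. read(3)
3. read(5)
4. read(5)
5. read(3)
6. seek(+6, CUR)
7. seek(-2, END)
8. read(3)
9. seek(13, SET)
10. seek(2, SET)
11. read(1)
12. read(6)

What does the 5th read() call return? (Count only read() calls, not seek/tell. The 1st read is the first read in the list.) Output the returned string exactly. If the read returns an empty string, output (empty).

After 1 (seek(16, SET)): offset=16
After 2 (read(3)): returned '', offset=16
After 3 (read(5)): returned '', offset=16
After 4 (read(5)): returned '', offset=16
After 5 (read(3)): returned '', offset=16
After 6 (seek(+6, CUR)): offset=16
After 7 (seek(-2, END)): offset=14
After 8 (read(3)): returned 'VP', offset=16
After 9 (seek(13, SET)): offset=13
After 10 (seek(2, SET)): offset=2
After 11 (read(1)): returned 'E', offset=3
After 12 (read(6)): returned 'DQ2EEB', offset=9

Answer: VP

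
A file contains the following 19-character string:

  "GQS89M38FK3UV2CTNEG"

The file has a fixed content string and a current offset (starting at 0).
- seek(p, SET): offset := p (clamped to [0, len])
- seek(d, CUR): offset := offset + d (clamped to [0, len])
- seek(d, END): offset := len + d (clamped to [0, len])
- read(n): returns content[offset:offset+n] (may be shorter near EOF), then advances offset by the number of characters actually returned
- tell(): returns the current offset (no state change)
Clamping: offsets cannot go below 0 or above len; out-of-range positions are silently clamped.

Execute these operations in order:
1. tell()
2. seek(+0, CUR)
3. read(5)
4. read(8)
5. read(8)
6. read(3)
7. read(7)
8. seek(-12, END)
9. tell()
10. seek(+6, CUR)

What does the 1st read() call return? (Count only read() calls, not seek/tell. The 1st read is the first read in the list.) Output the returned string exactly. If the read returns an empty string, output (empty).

After 1 (tell()): offset=0
After 2 (seek(+0, CUR)): offset=0
After 3 (read(5)): returned 'GQS89', offset=5
After 4 (read(8)): returned 'M38FK3UV', offset=13
After 5 (read(8)): returned '2CTNEG', offset=19
After 6 (read(3)): returned '', offset=19
After 7 (read(7)): returned '', offset=19
After 8 (seek(-12, END)): offset=7
After 9 (tell()): offset=7
After 10 (seek(+6, CUR)): offset=13

Answer: GQS89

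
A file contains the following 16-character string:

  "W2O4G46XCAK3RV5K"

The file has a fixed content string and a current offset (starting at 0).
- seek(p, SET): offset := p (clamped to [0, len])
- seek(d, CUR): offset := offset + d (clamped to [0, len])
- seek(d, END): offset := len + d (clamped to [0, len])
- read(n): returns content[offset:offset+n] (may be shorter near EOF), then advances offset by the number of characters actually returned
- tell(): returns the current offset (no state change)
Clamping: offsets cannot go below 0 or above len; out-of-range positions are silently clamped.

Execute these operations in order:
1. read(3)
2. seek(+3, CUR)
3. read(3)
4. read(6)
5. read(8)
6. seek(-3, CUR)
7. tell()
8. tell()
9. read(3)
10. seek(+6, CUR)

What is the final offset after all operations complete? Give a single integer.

After 1 (read(3)): returned 'W2O', offset=3
After 2 (seek(+3, CUR)): offset=6
After 3 (read(3)): returned '6XC', offset=9
After 4 (read(6)): returned 'AK3RV5', offset=15
After 5 (read(8)): returned 'K', offset=16
After 6 (seek(-3, CUR)): offset=13
After 7 (tell()): offset=13
After 8 (tell()): offset=13
After 9 (read(3)): returned 'V5K', offset=16
After 10 (seek(+6, CUR)): offset=16

Answer: 16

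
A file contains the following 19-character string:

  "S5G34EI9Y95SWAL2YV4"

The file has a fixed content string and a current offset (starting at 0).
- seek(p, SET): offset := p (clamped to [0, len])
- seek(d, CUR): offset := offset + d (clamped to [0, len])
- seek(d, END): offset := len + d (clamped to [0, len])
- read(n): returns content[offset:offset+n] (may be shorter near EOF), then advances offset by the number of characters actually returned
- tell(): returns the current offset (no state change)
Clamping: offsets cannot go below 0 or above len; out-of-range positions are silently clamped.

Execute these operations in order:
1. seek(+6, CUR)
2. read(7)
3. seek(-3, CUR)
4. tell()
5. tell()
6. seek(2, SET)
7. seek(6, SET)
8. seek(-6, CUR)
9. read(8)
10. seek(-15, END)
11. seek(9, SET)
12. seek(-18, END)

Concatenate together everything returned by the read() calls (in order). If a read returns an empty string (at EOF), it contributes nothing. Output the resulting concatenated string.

Answer: I9Y95SWS5G34EI9

Derivation:
After 1 (seek(+6, CUR)): offset=6
After 2 (read(7)): returned 'I9Y95SW', offset=13
After 3 (seek(-3, CUR)): offset=10
After 4 (tell()): offset=10
After 5 (tell()): offset=10
After 6 (seek(2, SET)): offset=2
After 7 (seek(6, SET)): offset=6
After 8 (seek(-6, CUR)): offset=0
After 9 (read(8)): returned 'S5G34EI9', offset=8
After 10 (seek(-15, END)): offset=4
After 11 (seek(9, SET)): offset=9
After 12 (seek(-18, END)): offset=1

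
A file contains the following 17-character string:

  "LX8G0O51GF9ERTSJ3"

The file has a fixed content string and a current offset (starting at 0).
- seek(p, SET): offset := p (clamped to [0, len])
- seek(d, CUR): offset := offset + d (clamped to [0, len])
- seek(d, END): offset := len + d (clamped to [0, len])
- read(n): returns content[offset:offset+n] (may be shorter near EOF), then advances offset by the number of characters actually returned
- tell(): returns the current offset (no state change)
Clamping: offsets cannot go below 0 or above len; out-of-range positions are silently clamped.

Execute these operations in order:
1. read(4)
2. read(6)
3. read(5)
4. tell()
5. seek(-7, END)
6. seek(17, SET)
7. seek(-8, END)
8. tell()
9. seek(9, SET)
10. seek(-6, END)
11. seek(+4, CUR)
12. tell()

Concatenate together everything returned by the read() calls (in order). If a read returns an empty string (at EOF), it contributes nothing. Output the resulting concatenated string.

After 1 (read(4)): returned 'LX8G', offset=4
After 2 (read(6)): returned '0O51GF', offset=10
After 3 (read(5)): returned '9ERTS', offset=15
After 4 (tell()): offset=15
After 5 (seek(-7, END)): offset=10
After 6 (seek(17, SET)): offset=17
After 7 (seek(-8, END)): offset=9
After 8 (tell()): offset=9
After 9 (seek(9, SET)): offset=9
After 10 (seek(-6, END)): offset=11
After 11 (seek(+4, CUR)): offset=15
After 12 (tell()): offset=15

Answer: LX8G0O51GF9ERTS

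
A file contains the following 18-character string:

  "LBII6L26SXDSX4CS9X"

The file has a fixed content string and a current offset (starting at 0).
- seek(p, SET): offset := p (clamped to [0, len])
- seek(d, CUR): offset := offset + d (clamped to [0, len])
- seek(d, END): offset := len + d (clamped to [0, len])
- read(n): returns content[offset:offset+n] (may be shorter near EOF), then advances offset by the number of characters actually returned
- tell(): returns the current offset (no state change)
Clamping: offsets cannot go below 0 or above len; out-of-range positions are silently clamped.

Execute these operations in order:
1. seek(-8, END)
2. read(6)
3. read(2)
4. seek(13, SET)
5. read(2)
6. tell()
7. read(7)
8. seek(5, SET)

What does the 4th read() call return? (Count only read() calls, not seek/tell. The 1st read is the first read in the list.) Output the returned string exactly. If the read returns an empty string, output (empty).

Answer: S9X

Derivation:
After 1 (seek(-8, END)): offset=10
After 2 (read(6)): returned 'DSX4CS', offset=16
After 3 (read(2)): returned '9X', offset=18
After 4 (seek(13, SET)): offset=13
After 5 (read(2)): returned '4C', offset=15
After 6 (tell()): offset=15
After 7 (read(7)): returned 'S9X', offset=18
After 8 (seek(5, SET)): offset=5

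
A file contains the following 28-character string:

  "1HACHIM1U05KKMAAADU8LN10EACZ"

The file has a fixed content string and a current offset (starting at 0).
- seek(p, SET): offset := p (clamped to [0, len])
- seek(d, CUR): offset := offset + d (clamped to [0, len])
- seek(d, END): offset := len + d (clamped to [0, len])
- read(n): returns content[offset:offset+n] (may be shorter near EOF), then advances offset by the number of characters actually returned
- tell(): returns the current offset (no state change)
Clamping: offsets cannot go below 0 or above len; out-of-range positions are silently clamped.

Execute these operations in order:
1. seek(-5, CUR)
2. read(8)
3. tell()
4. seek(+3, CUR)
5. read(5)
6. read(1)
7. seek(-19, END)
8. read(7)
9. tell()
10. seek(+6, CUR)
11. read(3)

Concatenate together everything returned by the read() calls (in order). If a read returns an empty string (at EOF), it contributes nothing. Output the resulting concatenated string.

Answer: 1HACHIM1KKMAAA05KKMAA10E

Derivation:
After 1 (seek(-5, CUR)): offset=0
After 2 (read(8)): returned '1HACHIM1', offset=8
After 3 (tell()): offset=8
After 4 (seek(+3, CUR)): offset=11
After 5 (read(5)): returned 'KKMAA', offset=16
After 6 (read(1)): returned 'A', offset=17
After 7 (seek(-19, END)): offset=9
After 8 (read(7)): returned '05KKMAA', offset=16
After 9 (tell()): offset=16
After 10 (seek(+6, CUR)): offset=22
After 11 (read(3)): returned '10E', offset=25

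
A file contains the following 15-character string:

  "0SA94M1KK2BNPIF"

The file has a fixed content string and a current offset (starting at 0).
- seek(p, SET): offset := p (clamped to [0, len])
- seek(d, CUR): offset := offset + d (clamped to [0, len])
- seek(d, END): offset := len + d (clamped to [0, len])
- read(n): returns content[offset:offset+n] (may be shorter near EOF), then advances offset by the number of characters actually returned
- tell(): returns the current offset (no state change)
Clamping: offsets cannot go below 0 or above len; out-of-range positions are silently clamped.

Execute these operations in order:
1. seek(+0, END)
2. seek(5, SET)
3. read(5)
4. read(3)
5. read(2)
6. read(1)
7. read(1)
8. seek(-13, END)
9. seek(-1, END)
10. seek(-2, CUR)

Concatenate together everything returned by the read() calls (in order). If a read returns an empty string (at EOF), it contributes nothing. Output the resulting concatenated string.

Answer: M1KK2BNPIF

Derivation:
After 1 (seek(+0, END)): offset=15
After 2 (seek(5, SET)): offset=5
After 3 (read(5)): returned 'M1KK2', offset=10
After 4 (read(3)): returned 'BNP', offset=13
After 5 (read(2)): returned 'IF', offset=15
After 6 (read(1)): returned '', offset=15
After 7 (read(1)): returned '', offset=15
After 8 (seek(-13, END)): offset=2
After 9 (seek(-1, END)): offset=14
After 10 (seek(-2, CUR)): offset=12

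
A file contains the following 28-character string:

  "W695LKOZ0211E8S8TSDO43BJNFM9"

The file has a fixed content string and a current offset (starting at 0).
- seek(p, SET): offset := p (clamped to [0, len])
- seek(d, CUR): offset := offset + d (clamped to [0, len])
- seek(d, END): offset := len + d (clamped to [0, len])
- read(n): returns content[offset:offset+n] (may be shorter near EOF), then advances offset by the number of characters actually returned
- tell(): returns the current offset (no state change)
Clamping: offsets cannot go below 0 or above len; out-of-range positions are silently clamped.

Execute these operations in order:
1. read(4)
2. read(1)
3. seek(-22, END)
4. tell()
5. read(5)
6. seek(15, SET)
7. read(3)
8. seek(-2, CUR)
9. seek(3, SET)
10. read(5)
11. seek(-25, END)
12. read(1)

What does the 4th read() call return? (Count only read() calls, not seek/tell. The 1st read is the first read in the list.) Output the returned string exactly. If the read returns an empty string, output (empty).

After 1 (read(4)): returned 'W695', offset=4
After 2 (read(1)): returned 'L', offset=5
After 3 (seek(-22, END)): offset=6
After 4 (tell()): offset=6
After 5 (read(5)): returned 'OZ021', offset=11
After 6 (seek(15, SET)): offset=15
After 7 (read(3)): returned '8TS', offset=18
After 8 (seek(-2, CUR)): offset=16
After 9 (seek(3, SET)): offset=3
After 10 (read(5)): returned '5LKOZ', offset=8
After 11 (seek(-25, END)): offset=3
After 12 (read(1)): returned '5', offset=4

Answer: 8TS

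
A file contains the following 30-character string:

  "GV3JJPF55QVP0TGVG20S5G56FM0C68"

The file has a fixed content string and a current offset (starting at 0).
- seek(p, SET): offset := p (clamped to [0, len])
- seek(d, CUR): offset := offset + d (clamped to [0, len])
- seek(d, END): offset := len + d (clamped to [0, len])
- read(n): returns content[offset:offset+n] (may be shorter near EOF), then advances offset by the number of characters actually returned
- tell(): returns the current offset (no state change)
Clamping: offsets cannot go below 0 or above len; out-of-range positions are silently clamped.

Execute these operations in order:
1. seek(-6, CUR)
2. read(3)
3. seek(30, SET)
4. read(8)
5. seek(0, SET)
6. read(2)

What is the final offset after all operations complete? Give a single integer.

After 1 (seek(-6, CUR)): offset=0
After 2 (read(3)): returned 'GV3', offset=3
After 3 (seek(30, SET)): offset=30
After 4 (read(8)): returned '', offset=30
After 5 (seek(0, SET)): offset=0
After 6 (read(2)): returned 'GV', offset=2

Answer: 2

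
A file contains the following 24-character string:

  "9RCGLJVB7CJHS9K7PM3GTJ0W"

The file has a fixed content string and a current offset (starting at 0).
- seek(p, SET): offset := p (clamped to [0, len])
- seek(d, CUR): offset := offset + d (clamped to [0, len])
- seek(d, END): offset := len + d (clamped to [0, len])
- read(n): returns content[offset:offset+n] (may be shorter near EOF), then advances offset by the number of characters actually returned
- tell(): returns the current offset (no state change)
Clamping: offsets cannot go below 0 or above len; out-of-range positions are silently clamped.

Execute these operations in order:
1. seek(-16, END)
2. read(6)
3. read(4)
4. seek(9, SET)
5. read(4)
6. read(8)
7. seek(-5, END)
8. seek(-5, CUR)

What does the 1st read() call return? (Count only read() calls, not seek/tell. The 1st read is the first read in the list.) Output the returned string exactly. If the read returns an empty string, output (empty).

Answer: 7CJHS9

Derivation:
After 1 (seek(-16, END)): offset=8
After 2 (read(6)): returned '7CJHS9', offset=14
After 3 (read(4)): returned 'K7PM', offset=18
After 4 (seek(9, SET)): offset=9
After 5 (read(4)): returned 'CJHS', offset=13
After 6 (read(8)): returned '9K7PM3GT', offset=21
After 7 (seek(-5, END)): offset=19
After 8 (seek(-5, CUR)): offset=14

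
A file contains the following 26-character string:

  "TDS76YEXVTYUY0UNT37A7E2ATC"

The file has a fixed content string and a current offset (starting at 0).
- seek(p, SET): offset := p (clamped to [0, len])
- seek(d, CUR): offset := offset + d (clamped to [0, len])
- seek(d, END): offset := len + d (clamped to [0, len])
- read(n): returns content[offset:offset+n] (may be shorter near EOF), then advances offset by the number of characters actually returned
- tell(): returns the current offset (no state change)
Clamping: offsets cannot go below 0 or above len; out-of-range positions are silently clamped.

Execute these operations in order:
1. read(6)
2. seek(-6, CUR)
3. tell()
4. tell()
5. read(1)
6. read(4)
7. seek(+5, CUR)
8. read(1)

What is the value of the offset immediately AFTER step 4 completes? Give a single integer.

After 1 (read(6)): returned 'TDS76Y', offset=6
After 2 (seek(-6, CUR)): offset=0
After 3 (tell()): offset=0
After 4 (tell()): offset=0

Answer: 0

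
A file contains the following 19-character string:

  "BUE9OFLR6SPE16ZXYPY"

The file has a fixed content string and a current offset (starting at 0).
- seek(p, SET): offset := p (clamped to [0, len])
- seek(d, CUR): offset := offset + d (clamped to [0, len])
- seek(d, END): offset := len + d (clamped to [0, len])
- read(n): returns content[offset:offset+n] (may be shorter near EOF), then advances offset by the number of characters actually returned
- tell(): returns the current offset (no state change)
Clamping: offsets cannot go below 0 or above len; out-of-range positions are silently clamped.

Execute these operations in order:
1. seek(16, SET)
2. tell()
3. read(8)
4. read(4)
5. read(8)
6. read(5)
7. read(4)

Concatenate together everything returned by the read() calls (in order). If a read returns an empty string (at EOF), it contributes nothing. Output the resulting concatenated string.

Answer: YPY

Derivation:
After 1 (seek(16, SET)): offset=16
After 2 (tell()): offset=16
After 3 (read(8)): returned 'YPY', offset=19
After 4 (read(4)): returned '', offset=19
After 5 (read(8)): returned '', offset=19
After 6 (read(5)): returned '', offset=19
After 7 (read(4)): returned '', offset=19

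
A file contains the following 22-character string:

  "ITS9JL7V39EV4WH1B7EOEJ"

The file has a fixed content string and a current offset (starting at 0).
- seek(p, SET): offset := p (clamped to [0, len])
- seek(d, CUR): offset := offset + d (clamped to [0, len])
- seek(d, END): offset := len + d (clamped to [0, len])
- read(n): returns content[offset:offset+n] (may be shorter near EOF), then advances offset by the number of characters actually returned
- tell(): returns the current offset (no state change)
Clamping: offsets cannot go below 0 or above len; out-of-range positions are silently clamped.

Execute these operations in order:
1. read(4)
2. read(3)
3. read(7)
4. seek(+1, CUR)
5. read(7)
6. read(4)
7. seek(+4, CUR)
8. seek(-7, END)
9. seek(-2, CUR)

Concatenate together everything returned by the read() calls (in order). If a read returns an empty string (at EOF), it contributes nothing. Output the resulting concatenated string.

Answer: ITS9JL7V39EV4W1B7EOEJ

Derivation:
After 1 (read(4)): returned 'ITS9', offset=4
After 2 (read(3)): returned 'JL7', offset=7
After 3 (read(7)): returned 'V39EV4W', offset=14
After 4 (seek(+1, CUR)): offset=15
After 5 (read(7)): returned '1B7EOEJ', offset=22
After 6 (read(4)): returned '', offset=22
After 7 (seek(+4, CUR)): offset=22
After 8 (seek(-7, END)): offset=15
After 9 (seek(-2, CUR)): offset=13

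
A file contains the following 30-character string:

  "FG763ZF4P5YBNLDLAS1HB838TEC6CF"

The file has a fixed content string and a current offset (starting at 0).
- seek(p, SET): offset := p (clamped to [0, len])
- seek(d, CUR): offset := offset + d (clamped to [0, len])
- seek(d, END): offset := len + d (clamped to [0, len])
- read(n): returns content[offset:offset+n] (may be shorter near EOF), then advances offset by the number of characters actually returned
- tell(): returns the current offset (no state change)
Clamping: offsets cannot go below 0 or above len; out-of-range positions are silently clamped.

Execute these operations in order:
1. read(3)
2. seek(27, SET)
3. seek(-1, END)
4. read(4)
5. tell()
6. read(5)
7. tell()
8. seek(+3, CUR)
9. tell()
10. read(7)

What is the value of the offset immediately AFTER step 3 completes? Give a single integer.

Answer: 29

Derivation:
After 1 (read(3)): returned 'FG7', offset=3
After 2 (seek(27, SET)): offset=27
After 3 (seek(-1, END)): offset=29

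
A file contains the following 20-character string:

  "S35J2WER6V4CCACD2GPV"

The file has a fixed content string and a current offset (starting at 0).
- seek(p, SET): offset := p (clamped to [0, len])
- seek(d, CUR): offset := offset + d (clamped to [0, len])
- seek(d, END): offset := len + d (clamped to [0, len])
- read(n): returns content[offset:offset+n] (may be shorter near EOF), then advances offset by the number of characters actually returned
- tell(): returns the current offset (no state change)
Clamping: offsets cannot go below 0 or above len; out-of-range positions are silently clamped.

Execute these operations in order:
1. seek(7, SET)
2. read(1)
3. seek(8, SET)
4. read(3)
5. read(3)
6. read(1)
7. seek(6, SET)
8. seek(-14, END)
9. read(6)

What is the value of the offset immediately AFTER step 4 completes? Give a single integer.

Answer: 11

Derivation:
After 1 (seek(7, SET)): offset=7
After 2 (read(1)): returned 'R', offset=8
After 3 (seek(8, SET)): offset=8
After 4 (read(3)): returned '6V4', offset=11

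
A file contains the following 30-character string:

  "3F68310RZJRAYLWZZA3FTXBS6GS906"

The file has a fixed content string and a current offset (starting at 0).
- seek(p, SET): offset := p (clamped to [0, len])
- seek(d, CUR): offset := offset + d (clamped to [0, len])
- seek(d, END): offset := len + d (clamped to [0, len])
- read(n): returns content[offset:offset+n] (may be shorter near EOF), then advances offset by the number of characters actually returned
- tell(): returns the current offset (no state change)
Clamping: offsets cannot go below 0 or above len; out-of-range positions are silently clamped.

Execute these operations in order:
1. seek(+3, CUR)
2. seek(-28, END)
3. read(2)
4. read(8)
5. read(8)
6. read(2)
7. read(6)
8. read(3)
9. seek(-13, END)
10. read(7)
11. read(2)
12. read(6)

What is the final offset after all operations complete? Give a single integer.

After 1 (seek(+3, CUR)): offset=3
After 2 (seek(-28, END)): offset=2
After 3 (read(2)): returned '68', offset=4
After 4 (read(8)): returned '310RZJRA', offset=12
After 5 (read(8)): returned 'YLWZZA3F', offset=20
After 6 (read(2)): returned 'TX', offset=22
After 7 (read(6)): returned 'BS6GS9', offset=28
After 8 (read(3)): returned '06', offset=30
After 9 (seek(-13, END)): offset=17
After 10 (read(7)): returned 'A3FTXBS', offset=24
After 11 (read(2)): returned '6G', offset=26
After 12 (read(6)): returned 'S906', offset=30

Answer: 30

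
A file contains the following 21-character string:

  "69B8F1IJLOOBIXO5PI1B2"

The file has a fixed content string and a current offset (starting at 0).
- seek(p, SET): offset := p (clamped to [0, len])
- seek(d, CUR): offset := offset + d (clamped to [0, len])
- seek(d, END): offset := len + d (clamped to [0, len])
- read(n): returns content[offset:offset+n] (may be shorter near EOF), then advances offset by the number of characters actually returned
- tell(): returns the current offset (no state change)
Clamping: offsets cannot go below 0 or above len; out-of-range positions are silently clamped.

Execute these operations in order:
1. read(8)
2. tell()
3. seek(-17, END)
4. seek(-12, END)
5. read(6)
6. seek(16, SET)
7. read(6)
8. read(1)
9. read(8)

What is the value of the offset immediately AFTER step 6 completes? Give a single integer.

After 1 (read(8)): returned '69B8F1IJ', offset=8
After 2 (tell()): offset=8
After 3 (seek(-17, END)): offset=4
After 4 (seek(-12, END)): offset=9
After 5 (read(6)): returned 'OOBIXO', offset=15
After 6 (seek(16, SET)): offset=16

Answer: 16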